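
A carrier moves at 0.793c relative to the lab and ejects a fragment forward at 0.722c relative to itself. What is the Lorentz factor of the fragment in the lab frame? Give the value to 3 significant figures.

u_lab = (0.722 + 0.793)/(1 + 0.722×0.793) = 1.515/1.57255 = 0.963406
γ = 1/√(1 − 0.963406²) = 3.73

γ ≈ 3.73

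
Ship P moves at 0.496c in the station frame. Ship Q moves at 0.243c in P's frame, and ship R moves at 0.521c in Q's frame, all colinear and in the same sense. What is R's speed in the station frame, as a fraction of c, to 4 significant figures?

Compose boost 2: (0.243 + 0.496)/(1 + 0.243×0.496) = 0.7390/1.12053 = 0.659511
Compose boost 3: (0.521 + 0.659511)/(1 + 0.521×0.659511) = 1.18051/1.34360 = 0.8786

u ≈ 0.8786c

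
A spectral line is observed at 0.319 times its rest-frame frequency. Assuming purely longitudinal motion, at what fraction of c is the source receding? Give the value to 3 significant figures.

β ≈ 0.815

f_obs/f_src = √((1−β)/(1+β)) = 0.319  ⇒  (1−β)/(1+β) = 0.10176
β = |1 − D²|/(1 + D²) = |1 − 0.10176|/(1 + 0.10176) = 0.815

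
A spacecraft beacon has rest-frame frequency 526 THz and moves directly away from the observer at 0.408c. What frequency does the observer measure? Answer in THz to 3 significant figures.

f_obs ≈ 341 THz

Relativistic Doppler: f_obs = f_src √((1−β)/(1+β))
= 526 × √(0.59200/1.4080) = 526 × 0.64842 = 341 THz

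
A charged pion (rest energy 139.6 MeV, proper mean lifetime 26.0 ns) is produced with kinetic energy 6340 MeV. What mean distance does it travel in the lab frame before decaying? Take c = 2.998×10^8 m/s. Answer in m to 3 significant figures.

d ≈ 362 m

γ = 1 + K/(m₀c²) = 1 + 6340/139.6 = 46.415
β = √(1 − 1/γ²) = 0.99977
Dilated lifetime: γτ₀ = 46.415 × 26.0 ns = 1206.8 ns
d = βc·γτ₀ = 0.99977 × (2.998×10^8 m/s) × 1.2068×10^-6 s = 362 m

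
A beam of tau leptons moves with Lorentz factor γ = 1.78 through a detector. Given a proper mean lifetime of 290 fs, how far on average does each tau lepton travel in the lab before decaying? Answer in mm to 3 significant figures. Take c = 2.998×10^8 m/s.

β = √(1 − 1/γ²) = √(1 − 1/1.78²) = 0.82727
Dilated lifetime: Δt = γτ₀ = 1.78 × 290 fs = 516.20 fs
d = vΔt = 0.82727c × 516.20 fs = 2.4802×10^8 m/s × 5.1620×10^-13 s = 0.128 mm

d ≈ 0.128 mm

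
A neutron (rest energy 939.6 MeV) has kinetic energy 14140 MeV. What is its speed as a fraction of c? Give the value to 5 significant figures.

β ≈ 0.99806

γ = 1 + K/(m₀c²) = 1 + 14140/939.6 = 16.04896
β = √(1 − 1/γ²) = 0.99806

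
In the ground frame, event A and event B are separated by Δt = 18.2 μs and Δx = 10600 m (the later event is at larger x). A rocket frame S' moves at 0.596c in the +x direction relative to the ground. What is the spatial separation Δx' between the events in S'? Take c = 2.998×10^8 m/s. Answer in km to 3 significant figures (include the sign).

Δx' ≈ 9.15 km

γ = 1/√(1 − 0.596²) = 1.2454
Δx' = γ(Δx − vΔt) = 1.2454 × (10600 m − 0.596×(2.998×10^8 m/s)×18.2×10^-6 s)
= 1.2454 × (7348.0 m) = 9.15 km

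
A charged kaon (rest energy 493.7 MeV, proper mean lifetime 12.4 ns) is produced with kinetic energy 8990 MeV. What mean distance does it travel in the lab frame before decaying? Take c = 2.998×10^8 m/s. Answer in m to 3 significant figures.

γ = 1 + K/(m₀c²) = 1 + 8990/493.7 = 19.209
β = √(1 − 1/γ²) = 0.99864
Dilated lifetime: γτ₀ = 19.209 × 12.4 ns = 238.20 ns
d = βc·γτ₀ = 0.99864 × (2.998×10^8 m/s) × 2.3820×10^-7 s = 71.3 m

d ≈ 71.3 m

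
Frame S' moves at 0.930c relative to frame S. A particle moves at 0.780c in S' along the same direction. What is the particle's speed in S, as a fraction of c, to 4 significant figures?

u ≈ 0.9911c

Relativistic velocity addition: u = (u' + v)/(1 + u'v/c²)
= (0.780 + 0.930)/(1 + 0.780×0.930) = 1.710/1.72540 = 0.9911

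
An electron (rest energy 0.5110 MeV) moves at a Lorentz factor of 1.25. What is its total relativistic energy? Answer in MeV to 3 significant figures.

E ≈ 0.639 MeV

γ = 1.25 (given)
E = γm₀c² = 1.25 × 0.5110 MeV = 0.639 MeV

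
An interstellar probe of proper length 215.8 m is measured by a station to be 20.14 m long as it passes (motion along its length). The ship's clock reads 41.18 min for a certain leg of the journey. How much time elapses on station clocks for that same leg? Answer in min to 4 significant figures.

Length contraction ⇒ γ = L₀/L = 215.8/20.14 = 10.7150
Time dilation: Δt = γτ₀ = 10.7150 × 41.18 min = 441.2 min

Δt ≈ 441.2 min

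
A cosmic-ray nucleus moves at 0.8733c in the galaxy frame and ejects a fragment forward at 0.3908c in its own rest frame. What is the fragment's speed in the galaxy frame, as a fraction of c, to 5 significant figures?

u ≈ 0.94245c

Compose boost 2: (0.3908 + 0.8733)/(1 + 0.3908×0.8733) = 1.2641/1.341286 = 0.94245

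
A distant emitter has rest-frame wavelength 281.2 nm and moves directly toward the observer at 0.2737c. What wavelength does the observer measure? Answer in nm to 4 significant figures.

Relativistic Doppler: λ_obs = λ_src √((1−β)/(1+β))
= 281.2 × √(0.726300/1.27370) = 281.2 × 0.755135 = 212.3 nm

λ_obs ≈ 212.3 nm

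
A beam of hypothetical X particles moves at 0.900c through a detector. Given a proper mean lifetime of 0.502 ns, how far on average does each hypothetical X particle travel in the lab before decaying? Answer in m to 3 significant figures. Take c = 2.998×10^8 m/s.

d ≈ 0.311 m

γ = 1/√(1 − 0.900²) = 2.2942
Dilated lifetime: Δt = γτ₀ = 2.2942 × 0.502 ns = 1.1517 ns
d = vΔt = 0.900c × 1.1517 ns = 2.6982×10^8 m/s × 1.1517×10^-9 s = 0.311 m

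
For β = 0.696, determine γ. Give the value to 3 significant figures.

γ ≈ 1.39

γ = 1/√(1 − β²) = 1/√(1 − 0.696²) = 1/√(0.51558) = 1.39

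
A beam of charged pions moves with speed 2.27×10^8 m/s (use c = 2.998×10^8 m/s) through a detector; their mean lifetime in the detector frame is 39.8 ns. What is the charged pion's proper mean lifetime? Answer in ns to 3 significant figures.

τ₀ ≈ 26.0 ns

β = v/c = 2.27×10^8 / 2.998×10^8 = 0.75717
γ = 1/√(1 − 0.75717²) = 1.5309
Proper time: τ₀ = Δt/γ = 39.8/1.5309 = 26.0 ns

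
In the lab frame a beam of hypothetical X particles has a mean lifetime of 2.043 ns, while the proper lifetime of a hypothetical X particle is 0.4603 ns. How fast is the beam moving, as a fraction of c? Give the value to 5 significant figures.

γ = Δt/τ₀ = 2.043/0.4603 = 4.438410
β = √(1 − 1/γ²) = √(1 − 1/4.438410²) = 0.97429

β ≈ 0.97429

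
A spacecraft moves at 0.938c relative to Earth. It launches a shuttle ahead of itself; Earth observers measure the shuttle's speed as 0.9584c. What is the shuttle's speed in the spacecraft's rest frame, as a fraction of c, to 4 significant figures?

u' ≈ 0.2019c

Inverse velocity addition: u' = (u − v)/(1 − uv/c²)
= (0.9584 − 0.938)/(1 − 0.9584×0.938) = 0.02040/0.101021 = 0.2019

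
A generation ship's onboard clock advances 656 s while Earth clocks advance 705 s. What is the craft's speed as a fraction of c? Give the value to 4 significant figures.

γ = Δt/τ₀ = 705/656 = 1.07470
β = √(1 − 1/γ²) = √(1 − 1/1.07470²) = 0.3663

β ≈ 0.3663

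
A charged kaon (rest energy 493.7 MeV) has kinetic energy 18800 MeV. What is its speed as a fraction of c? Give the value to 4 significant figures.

β ≈ 0.9997

γ = 1 + K/(m₀c²) = 1 + 18800/493.7 = 39.0798
β = √(1 − 1/γ²) = 0.9997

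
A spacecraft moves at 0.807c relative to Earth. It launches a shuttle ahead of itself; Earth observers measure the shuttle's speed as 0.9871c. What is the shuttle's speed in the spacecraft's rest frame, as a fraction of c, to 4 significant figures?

u' ≈ 0.8854c

Inverse velocity addition: u' = (u − v)/(1 − uv/c²)
= (0.9871 − 0.807)/(1 − 0.9871×0.807) = 0.1801/0.203410 = 0.8854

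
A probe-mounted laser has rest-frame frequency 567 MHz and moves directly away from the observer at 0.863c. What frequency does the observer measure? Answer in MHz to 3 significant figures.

f_obs ≈ 154 MHz

Relativistic Doppler: f_obs = f_src √((1−β)/(1+β))
= 567 × √(0.13700/1.8630) = 567 × 0.27118 = 154 MHz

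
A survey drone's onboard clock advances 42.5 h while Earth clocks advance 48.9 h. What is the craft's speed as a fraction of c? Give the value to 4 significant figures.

γ = Δt/τ₀ = 48.9/42.5 = 1.15059
β = √(1 − 1/γ²) = √(1 − 1/1.15059²) = 0.4946

β ≈ 0.4946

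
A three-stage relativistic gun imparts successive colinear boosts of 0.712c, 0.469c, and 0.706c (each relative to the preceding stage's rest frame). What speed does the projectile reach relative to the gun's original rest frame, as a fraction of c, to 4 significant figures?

Compose boost 2: (0.469 + 0.712)/(1 + 0.469×0.712) = 1.181/1.33393 = 0.885355
Compose boost 3: (0.706 + 0.885355)/(1 + 0.706×0.885355) = 1.59136/1.62506 = 0.9793

u ≈ 0.9793c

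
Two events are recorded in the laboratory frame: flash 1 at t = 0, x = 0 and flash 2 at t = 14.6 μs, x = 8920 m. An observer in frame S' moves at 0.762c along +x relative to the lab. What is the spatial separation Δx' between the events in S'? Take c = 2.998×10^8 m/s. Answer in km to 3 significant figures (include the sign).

γ = 1/√(1 − 0.762²) = 1.5442
Δx' = γ(Δx − vΔt) = 1.5442 × (8920 m − 0.762×(2.998×10^8 m/s)×14.6×10^-6 s)
= 1.5442 × (5584.7 m) = 8.62 km

Δx' ≈ 8.62 km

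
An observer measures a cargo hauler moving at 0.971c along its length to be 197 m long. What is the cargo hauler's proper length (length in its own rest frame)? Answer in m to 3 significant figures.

γ = 1/√(1 − 0.971²) = 4.1827
L₀ = γL = 4.1827 × 197 = 824 m

L₀ ≈ 824 m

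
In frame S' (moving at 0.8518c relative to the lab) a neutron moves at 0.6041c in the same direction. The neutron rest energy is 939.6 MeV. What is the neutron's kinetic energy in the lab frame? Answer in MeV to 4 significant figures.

K ≈ 2469 MeV

u_lab = (0.6041 + 0.8518)/(1 + 0.6041×0.8518) = 0.9612614
γ = 1/√(1 − 0.9612614²) = 3.62794
K = (γ − 1)m₀c² = (3.62794 − 1) × 939.6 = 2.62794 × 939.6 = 2469 MeV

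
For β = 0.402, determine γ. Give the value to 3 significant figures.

γ = 1/√(1 − β²) = 1/√(1 − 0.402²) = 1/√(0.83840) = 1.09

γ ≈ 1.09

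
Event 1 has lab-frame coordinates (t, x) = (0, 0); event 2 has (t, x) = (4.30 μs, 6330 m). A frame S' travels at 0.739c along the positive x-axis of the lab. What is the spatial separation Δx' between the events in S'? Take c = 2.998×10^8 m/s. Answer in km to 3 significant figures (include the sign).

Δx' ≈ 7.98 km

γ = 1/√(1 − 0.739²) = 1.4843
Δx' = γ(Δx − vΔt) = 1.4843 × (6330 m − 0.739×(2.998×10^8 m/s)×4.30×10^-6 s)
= 1.4843 × (5377.3 m) = 7.98 km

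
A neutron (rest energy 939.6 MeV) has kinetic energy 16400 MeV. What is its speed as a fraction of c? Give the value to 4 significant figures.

γ = 1 + K/(m₀c²) = 1 + 16400/939.6 = 18.4542
β = √(1 − 1/γ²) = 0.9985

β ≈ 0.9985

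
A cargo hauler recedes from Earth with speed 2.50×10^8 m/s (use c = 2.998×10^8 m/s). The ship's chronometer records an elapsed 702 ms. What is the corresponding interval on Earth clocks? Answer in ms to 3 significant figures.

Δt ≈ 1270 ms

β = v/c = 2.50×10^8 / 2.998×10^8 = 0.83389
γ = 1/√(1 − 0.83389²) = 1.8118
Time dilation: Δt = γτ₀ = 1.8118 × 702 ms = 1270 ms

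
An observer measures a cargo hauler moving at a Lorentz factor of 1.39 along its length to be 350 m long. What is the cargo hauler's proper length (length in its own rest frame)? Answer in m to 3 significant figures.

L₀ ≈ 486 m

γ = 1.39 (given)
L₀ = γL = 1.39 × 350 = 486 m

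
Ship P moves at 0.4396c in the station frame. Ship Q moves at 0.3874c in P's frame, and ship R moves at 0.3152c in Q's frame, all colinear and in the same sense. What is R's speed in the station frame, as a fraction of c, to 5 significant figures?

u ≈ 0.83571c

Compose boost 2: (0.3874 + 0.4396)/(1 + 0.3874×0.4396) = 0.82700/1.170301 = 0.7066558
Compose boost 3: (0.3152 + 0.7066558)/(1 + 0.3152×0.7066558) = 1.021856/1.222738 = 0.83571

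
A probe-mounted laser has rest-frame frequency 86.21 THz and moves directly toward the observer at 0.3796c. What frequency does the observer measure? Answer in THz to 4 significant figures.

Relativistic Doppler: f_obs = f_src √((1+β)/(1−β))
= 86.21 × √(1.37960/0.620400) = 86.21 × 1.49122 = 128.6 THz

f_obs ≈ 128.6 THz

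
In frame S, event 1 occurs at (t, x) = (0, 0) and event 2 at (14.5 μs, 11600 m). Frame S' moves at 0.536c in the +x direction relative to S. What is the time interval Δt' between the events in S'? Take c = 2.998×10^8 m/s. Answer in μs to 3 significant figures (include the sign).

γ = 1/√(1 − 0.536²) = 1.1845
Δt' = γ(Δt − vΔx/c²) = 1.1845 × (14.5 μs − 0.536×11600 m / (2.998×10^8 m/s))
= 1.1845 × (-6.2392 μs) = -7.39 μs

Δt' ≈ -7.39 μs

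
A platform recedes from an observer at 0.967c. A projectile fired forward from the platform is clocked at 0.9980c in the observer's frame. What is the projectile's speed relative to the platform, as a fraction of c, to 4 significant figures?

Inverse velocity addition: u' = (u − v)/(1 − uv/c²)
= (0.9980 − 0.967)/(1 − 0.9980×0.967) = 0.03100/0.0349340 = 0.8874

u' ≈ 0.8874c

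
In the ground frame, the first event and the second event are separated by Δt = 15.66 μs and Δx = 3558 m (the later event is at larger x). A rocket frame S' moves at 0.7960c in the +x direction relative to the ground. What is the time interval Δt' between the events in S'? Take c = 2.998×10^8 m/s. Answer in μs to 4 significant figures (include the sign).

Δt' ≈ 10.26 μs

γ = 1/√(1 − 0.7960²) = 1.65208
Δt' = γ(Δt − vΔx/c²) = 1.65208 × (15.66 μs − 0.7960×3558 m / (2.998×10^8 m/s))
= 1.65208 × (6.21314 μs) = 10.26 μs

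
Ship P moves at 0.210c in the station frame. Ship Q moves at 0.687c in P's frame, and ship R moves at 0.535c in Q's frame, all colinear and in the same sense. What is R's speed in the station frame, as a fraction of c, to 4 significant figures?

Compose boost 2: (0.687 + 0.210)/(1 + 0.687×0.210) = 0.8970/1.14427 = 0.783906
Compose boost 3: (0.535 + 0.783906)/(1 + 0.535×0.783906) = 1.31891/1.41939 = 0.9292

u ≈ 0.9292c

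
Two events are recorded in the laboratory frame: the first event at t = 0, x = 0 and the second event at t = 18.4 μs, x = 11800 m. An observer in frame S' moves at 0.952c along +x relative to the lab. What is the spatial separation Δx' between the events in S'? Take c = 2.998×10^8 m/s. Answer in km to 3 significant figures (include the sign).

γ = 1/√(1 − 0.952²) = 3.2669
Δx' = γ(Δx − vΔt) = 3.2669 × (11800 m − 0.952×(2.998×10^8 m/s)×18.4×10^-6 s)
= 3.2669 × (6548.5 m) = 21.4 km

Δx' ≈ 21.4 km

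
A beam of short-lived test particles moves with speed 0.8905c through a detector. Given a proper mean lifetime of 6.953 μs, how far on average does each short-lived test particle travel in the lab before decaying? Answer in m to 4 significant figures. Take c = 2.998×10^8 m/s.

γ = 1/√(1 − 0.8905²) = 2.19788
Dilated lifetime: Δt = γτ₀ = 2.19788 × 6.953 μs = 15.2819 μs
d = vΔt = 0.8905c × 15.2819 μs = 2.66972×10^8 m/s × 1.52819×10^-5 s = 4080 m

d ≈ 4080 m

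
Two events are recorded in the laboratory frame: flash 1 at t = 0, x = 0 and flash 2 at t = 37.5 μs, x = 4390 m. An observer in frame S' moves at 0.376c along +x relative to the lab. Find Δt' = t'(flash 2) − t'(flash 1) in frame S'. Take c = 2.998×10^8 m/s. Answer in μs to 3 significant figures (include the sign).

γ = 1/√(1 − 0.376²) = 1.0792
Δt' = γ(Δt − vΔx/c²) = 1.0792 × (37.5 μs − 0.376×4390 m / (2.998×10^8 m/s))
= 1.0792 × (31.994 μs) = 34.5 μs

Δt' ≈ 34.5 μs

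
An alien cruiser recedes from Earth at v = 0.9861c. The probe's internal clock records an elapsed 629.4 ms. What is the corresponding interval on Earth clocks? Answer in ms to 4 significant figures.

γ = 1/√(1 − 0.9861²) = 6.01855
Time dilation: Δt = γτ₀ = 6.01855 × 629.4 ms = 3788 ms

Δt ≈ 3788 ms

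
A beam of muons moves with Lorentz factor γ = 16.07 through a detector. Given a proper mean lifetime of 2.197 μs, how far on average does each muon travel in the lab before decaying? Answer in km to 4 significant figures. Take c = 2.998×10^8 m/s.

d ≈ 10.56 km

β = √(1 − 1/γ²) = √(1 − 1/16.07²) = 0.998062
Dilated lifetime: Δt = γτ₀ = 16.07 × 2.197 μs = 35.3058 μs
d = vΔt = 0.998062c × 35.3058 μs = 2.99219×10^8 m/s × 3.53058×10^-5 s = 10.56 km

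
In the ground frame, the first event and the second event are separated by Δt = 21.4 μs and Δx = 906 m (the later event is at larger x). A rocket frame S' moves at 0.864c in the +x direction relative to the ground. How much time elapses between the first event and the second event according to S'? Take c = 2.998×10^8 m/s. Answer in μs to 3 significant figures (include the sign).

γ = 1/√(1 − 0.864²) = 1.9861
Δt' = γ(Δt − vΔx/c²) = 1.9861 × (21.4 μs − 0.864×906 m / (2.998×10^8 m/s))
= 1.9861 × (18.789 μs) = 37.3 μs

Δt' ≈ 37.3 μs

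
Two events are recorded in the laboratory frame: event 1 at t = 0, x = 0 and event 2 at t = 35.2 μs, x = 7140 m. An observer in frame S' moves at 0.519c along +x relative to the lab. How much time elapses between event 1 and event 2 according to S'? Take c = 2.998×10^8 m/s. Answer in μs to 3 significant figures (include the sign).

γ = 1/√(1 − 0.519²) = 1.1699
Δt' = γ(Δt − vΔx/c²) = 1.1699 × (35.2 μs − 0.519×7140 m / (2.998×10^8 m/s))
= 1.1699 × (22.840 μs) = 26.7 μs

Δt' ≈ 26.7 μs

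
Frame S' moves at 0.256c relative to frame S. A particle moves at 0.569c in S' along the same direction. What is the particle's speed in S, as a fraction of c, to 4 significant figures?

Relativistic velocity addition: u = (u' + v)/(1 + u'v/c²)
= (0.569 + 0.256)/(1 + 0.569×0.256) = 0.8250/1.14566 = 0.7201

u ≈ 0.7201c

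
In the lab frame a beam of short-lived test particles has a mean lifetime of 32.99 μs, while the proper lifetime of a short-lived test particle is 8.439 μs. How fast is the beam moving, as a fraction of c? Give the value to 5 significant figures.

γ = Δt/τ₀ = 32.99/8.439 = 3.909231
β = √(1 − 1/γ²) = √(1 − 1/3.909231²) = 0.96673

β ≈ 0.96673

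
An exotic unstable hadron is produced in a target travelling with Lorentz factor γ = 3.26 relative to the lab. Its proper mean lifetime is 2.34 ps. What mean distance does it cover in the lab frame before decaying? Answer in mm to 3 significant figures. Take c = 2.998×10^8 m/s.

d ≈ 2.18 mm

β = √(1 − 1/γ²) = √(1 − 1/3.26²) = 0.95179
Dilated lifetime: Δt = γτ₀ = 3.26 × 2.34 ps = 7.6284 ps
d = vΔt = 0.95179c × 7.6284 ps = 2.8535×10^8 m/s × 7.6284×10^-12 s = 2.18 mm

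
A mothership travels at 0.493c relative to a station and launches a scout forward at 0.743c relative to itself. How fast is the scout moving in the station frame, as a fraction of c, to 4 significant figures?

u ≈ 0.9046c

Compose boost 2: (0.743 + 0.493)/(1 + 0.743×0.493) = 1.236/1.36630 = 0.9046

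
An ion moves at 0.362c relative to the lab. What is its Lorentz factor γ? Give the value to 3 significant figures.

γ ≈ 1.07

γ = 1/√(1 − β²) = 1/√(1 − 0.362²) = 1/√(0.86896) = 1.07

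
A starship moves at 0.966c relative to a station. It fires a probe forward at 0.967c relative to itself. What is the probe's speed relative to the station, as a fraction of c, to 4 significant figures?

Relativistic velocity addition: u = (u' + v)/(1 + u'v/c²)
= (0.967 + 0.966)/(1 + 0.967×0.966) = 1.933/1.93412 = 0.9994

u ≈ 0.9994c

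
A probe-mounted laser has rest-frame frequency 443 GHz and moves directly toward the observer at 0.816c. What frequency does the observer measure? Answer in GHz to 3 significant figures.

Relativistic Doppler: f_obs = f_src √((1+β)/(1−β))
= 443 × √(1.8160/0.18400) = 443 × 3.1416 = 1390 GHz

f_obs ≈ 1390 GHz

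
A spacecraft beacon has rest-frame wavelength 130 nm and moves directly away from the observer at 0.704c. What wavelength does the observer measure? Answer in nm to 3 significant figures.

Relativistic Doppler: λ_obs = λ_src √((1+β)/(1−β))
= 130 × √(1.7040/0.29600) = 130 × 2.3993 = 312 nm

λ_obs ≈ 312 nm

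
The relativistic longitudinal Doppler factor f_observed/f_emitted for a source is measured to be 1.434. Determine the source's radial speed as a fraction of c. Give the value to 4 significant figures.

f_obs/f_src = √((1+β)/(1−β)) = 1.434  ⇒  (1+β)/(1−β) = 2.05636
β = |1 − D²|/(1 + D²) = |1 − 2.05636|/(1 + 2.05636) = 0.3456

β ≈ 0.3456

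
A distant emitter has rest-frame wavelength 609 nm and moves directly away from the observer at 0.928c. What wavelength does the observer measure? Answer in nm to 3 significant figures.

Relativistic Doppler: λ_obs = λ_src √((1+β)/(1−β))
= 609 × √(1.9280/0.072000) = 609 × 5.1747 = 3150 nm

λ_obs ≈ 3150 nm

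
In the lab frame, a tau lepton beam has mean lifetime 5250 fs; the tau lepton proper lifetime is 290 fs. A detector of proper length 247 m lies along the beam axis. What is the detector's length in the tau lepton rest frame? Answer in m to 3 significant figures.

L ≈ 13.6 m

Time dilation ⇒ γ = Δt/τ₀ = 5250/290 = 18.103
Length contraction: L = L₀/γ = 247/18.103 = 13.6 m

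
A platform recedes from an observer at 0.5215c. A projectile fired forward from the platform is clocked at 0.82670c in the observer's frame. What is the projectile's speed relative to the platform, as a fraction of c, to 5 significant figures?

u' ≈ 0.53650c

Inverse velocity addition: u' = (u − v)/(1 − uv/c²)
= (0.82670 − 0.5215)/(1 − 0.82670×0.5215) = 0.30520/0.5688760 = 0.53650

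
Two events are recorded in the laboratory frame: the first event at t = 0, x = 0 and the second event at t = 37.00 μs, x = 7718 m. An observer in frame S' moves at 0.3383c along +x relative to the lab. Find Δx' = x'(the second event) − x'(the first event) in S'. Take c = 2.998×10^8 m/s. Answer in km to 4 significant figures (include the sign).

Δx' ≈ 4.214 km

γ = 1/√(1 − 0.3383²) = 1.06266
Δx' = γ(Δx − vΔt) = 1.06266 × (7718 m − 0.3383×(2.998×10^8 m/s)×37.00×10^-6 s)
= 1.06266 × (3965.37 m) = 4.214 km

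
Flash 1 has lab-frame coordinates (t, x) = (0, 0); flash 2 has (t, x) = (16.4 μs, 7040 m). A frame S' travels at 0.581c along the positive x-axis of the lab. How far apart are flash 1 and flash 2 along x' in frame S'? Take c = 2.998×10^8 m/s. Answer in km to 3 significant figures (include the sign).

γ = 1/√(1 − 0.581²) = 1.2286
Δx' = γ(Δx − vΔt) = 1.2286 × (7040 m − 0.581×(2.998×10^8 m/s)×16.4×10^-6 s)
= 1.2286 × (4183.4 m) = 5.14 km

Δx' ≈ 5.14 km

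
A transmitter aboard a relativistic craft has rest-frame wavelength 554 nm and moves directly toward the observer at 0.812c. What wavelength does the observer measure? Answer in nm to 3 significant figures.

λ_obs ≈ 178 nm

Relativistic Doppler: λ_obs = λ_src √((1−β)/(1+β))
= 554 × √(0.18800/1.8120) = 554 × 0.32211 = 178 nm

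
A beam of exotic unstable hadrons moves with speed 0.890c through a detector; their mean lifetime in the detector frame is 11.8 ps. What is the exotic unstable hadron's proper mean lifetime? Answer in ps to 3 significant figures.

τ₀ ≈ 5.38 ps

γ = 1/√(1 − 0.890²) = 2.1932
Proper time: τ₀ = Δt/γ = 11.8/2.1932 = 5.38 ps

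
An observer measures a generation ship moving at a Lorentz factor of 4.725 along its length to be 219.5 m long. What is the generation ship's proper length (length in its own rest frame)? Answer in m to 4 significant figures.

γ = 4.725 (given)
L₀ = γL = 4.725 × 219.5 = 1037 m

L₀ ≈ 1037 m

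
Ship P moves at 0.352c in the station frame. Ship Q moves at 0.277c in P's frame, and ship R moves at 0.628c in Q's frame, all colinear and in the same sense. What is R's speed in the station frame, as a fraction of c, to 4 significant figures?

u ≈ 0.8832c

Compose boost 2: (0.277 + 0.352)/(1 + 0.277×0.352) = 0.6290/1.09750 = 0.573119
Compose boost 3: (0.628 + 0.573119)/(1 + 0.628×0.573119) = 1.20112/1.35992 = 0.8832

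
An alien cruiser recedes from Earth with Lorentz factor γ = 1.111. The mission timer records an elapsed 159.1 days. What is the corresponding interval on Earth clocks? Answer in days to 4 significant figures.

Δt ≈ 176.8 days

γ = 1.111 (given)
Time dilation: Δt = γτ₀ = 1.111 × 159.1 days = 176.8 days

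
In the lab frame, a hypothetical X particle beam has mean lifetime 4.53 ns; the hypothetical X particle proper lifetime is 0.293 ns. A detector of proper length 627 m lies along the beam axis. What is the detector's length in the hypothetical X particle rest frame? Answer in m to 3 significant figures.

Time dilation ⇒ γ = Δt/τ₀ = 4.53/0.293 = 15.461
Length contraction: L = L₀/γ = 627/15.461 = 40.6 m

L ≈ 40.6 m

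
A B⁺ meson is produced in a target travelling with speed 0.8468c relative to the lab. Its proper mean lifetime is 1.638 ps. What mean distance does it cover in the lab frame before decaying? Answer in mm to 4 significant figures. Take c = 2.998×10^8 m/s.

d ≈ 0.7818 mm

γ = 1/√(1 − 0.8468²) = 1.88001
Dilated lifetime: Δt = γτ₀ = 1.88001 × 1.638 ps = 3.07946 ps
d = vΔt = 0.8468c × 3.07946 ps = 2.53871×10^8 m/s × 3.07946×10^-12 s = 0.7818 mm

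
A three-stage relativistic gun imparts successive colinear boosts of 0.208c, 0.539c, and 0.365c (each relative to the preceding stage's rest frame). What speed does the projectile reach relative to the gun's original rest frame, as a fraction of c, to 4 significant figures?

u ≈ 0.8326c

Compose boost 2: (0.539 + 0.208)/(1 + 0.539×0.208) = 0.7470/1.11211 = 0.671695
Compose boost 3: (0.365 + 0.671695)/(1 + 0.365×0.671695) = 1.03669/1.24517 = 0.8326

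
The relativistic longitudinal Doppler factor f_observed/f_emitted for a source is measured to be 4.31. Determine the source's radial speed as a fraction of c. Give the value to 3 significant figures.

β ≈ 0.898

f_obs/f_src = √((1+β)/(1−β)) = 4.31  ⇒  (1+β)/(1−β) = 18.576
β = |1 − D²|/(1 + D²) = |1 − 18.576|/(1 + 18.576) = 0.898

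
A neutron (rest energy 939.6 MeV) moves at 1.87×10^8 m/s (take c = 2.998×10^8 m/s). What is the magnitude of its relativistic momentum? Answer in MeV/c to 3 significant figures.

p ≈ 750 MeV/c

β = v/c = 1.87×10^8 / 2.998×10^8 = 0.62375
γ = 1/√(1 − 0.62375²) = 1.2794
p = γβm₀c = 1.2794 × 0.62375 × 939.6 MeV/c = 750 MeV/c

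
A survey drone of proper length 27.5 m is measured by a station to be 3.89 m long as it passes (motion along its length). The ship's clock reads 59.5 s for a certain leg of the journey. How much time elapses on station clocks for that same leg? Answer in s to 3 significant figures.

Length contraction ⇒ γ = L₀/L = 27.5/3.89 = 7.0694
Time dilation: Δt = γτ₀ = 7.0694 × 59.5 s = 421 s

Δt ≈ 421 s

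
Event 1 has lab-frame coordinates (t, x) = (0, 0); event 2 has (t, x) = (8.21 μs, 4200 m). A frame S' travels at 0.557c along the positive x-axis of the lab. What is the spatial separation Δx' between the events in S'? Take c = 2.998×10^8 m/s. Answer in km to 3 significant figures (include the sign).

Δx' ≈ 3.41 km

γ = 1/√(1 − 0.557²) = 1.2041
Δx' = γ(Δx − vΔt) = 1.2041 × (4200 m − 0.557×(2.998×10^8 m/s)×8.21×10^-6 s)
= 1.2041 × (2829.0 m) = 3.41 km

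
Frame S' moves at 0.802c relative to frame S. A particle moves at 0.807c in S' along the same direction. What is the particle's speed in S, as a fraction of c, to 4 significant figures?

u ≈ 0.9768c

Relativistic velocity addition: u = (u' + v)/(1 + u'v/c²)
= (0.807 + 0.802)/(1 + 0.807×0.802) = 1.609/1.64721 = 0.9768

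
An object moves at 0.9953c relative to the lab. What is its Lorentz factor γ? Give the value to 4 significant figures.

γ = 1/√(1 − β²) = 1/√(1 − 0.9953²) = 1/√(0.00937791) = 10.33

γ ≈ 10.33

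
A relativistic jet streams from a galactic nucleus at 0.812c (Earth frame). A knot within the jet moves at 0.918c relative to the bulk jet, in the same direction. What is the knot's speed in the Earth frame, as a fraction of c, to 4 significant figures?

Relativistic velocity addition: u = (u' + v)/(1 + u'v/c²)
= (0.918 + 0.812)/(1 + 0.918×0.812) = 1.730/1.74542 = 0.9912

u ≈ 0.9912c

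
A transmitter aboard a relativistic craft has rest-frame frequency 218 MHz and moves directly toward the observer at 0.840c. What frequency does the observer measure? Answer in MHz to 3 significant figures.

f_obs ≈ 739 MHz

Relativistic Doppler: f_obs = f_src √((1+β)/(1−β))
= 218 × √(1.8400/0.16000) = 218 × 3.3912 = 739 MHz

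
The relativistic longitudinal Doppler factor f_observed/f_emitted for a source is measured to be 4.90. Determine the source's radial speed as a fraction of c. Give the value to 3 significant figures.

β ≈ 0.920

f_obs/f_src = √((1+β)/(1−β)) = 4.90  ⇒  (1+β)/(1−β) = 24.010
β = |1 − D²|/(1 + D²) = |1 − 24.010|/(1 + 24.010) = 0.920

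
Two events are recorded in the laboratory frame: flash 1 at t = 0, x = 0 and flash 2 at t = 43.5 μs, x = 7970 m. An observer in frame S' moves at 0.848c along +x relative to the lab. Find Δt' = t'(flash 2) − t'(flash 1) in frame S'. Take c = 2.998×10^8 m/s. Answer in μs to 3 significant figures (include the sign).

Δt' ≈ 39.5 μs

γ = 1/√(1 − 0.848²) = 1.8868
Δt' = γ(Δt − vΔx/c²) = 1.8868 × (43.5 μs − 0.848×7970 m / (2.998×10^8 m/s))
= 1.8868 × (20.956 μs) = 39.5 μs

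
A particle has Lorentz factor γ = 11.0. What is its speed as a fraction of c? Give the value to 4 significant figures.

β ≈ 0.9959

β = √(1 − 1/γ²) = √(1 − 1/11.0²) = √(0.991736) = 0.9959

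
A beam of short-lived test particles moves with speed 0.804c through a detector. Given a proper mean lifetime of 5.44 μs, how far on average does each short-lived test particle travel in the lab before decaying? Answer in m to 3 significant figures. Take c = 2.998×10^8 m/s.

d ≈ 2210 m

γ = 1/√(1 − 0.804²) = 1.6817
Dilated lifetime: Δt = γτ₀ = 1.6817 × 5.44 μs = 9.1486 μs
d = vΔt = 0.804c × 9.1486 μs = 2.4104×10^8 m/s × 9.1486×10^-6 s = 2210 m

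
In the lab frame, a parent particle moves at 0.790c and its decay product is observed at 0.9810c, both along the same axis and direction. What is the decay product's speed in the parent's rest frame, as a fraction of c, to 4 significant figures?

u' ≈ 0.8489c

Inverse velocity addition: u' = (u − v)/(1 − uv/c²)
= (0.9810 − 0.790)/(1 − 0.9810×0.790) = 0.1910/0.225010 = 0.8489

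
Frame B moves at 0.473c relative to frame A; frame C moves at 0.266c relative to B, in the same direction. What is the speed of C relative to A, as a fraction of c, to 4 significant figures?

Compose boost 2: (0.266 + 0.473)/(1 + 0.266×0.473) = 0.7390/1.12582 = 0.6564

u ≈ 0.6564c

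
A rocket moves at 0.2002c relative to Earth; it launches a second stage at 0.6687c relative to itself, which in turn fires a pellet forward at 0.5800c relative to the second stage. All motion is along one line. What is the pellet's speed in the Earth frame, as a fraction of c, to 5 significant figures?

u ≈ 0.93205c

Compose boost 2: (0.6687 + 0.2002)/(1 + 0.6687×0.2002) = 0.86890/1.133874 = 0.7663111
Compose boost 3: (0.5800 + 0.7663111)/(1 + 0.5800×0.7663111) = 1.346311/1.444460 = 0.93205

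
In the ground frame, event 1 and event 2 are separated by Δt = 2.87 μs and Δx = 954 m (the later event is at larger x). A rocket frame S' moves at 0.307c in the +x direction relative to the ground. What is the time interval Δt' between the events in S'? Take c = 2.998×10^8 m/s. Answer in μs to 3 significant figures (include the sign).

Δt' ≈ 1.99 μs

γ = 1/√(1 − 0.307²) = 1.0507
Δt' = γ(Δt − vΔx/c²) = 1.0507 × (2.87 μs − 0.307×954 m / (2.998×10^8 m/s))
= 1.0507 × (1.8931 μs) = 1.99 μs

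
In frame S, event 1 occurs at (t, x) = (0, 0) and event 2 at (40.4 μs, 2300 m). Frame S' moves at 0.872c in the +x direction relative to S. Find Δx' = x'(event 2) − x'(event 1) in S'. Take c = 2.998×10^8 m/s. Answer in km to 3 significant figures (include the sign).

Δx' ≈ -16.9 km

γ = 1/√(1 − 0.872²) = 2.0429
Δx' = γ(Δx − vΔt) = 2.0429 × (2300 m − 0.872×(2.998×10^8 m/s)×40.4×10^-6 s)
= 2.0429 × (-8261.6 m) = -16.9 km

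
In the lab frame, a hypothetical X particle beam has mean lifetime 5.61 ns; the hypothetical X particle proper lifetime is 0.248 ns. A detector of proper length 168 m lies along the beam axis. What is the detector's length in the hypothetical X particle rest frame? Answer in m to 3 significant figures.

Time dilation ⇒ γ = Δt/τ₀ = 5.61/0.248 = 22.621
Length contraction: L = L₀/γ = 168/22.621 = 7.43 m

L ≈ 7.43 m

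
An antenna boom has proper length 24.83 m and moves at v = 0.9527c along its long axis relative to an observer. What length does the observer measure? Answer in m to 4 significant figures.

γ = 1/√(1 − 0.9527²) = 3.29042
Length contraction: L = L₀/γ = 24.83/3.29042 = 7.546 m

L ≈ 7.546 m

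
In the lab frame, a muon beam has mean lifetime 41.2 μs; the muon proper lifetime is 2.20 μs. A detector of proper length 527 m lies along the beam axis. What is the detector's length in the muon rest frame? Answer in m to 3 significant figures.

Time dilation ⇒ γ = Δt/τ₀ = 41.2/2.20 = 18.727
Length contraction: L = L₀/γ = 527/18.727 = 28.1 m

L ≈ 28.1 m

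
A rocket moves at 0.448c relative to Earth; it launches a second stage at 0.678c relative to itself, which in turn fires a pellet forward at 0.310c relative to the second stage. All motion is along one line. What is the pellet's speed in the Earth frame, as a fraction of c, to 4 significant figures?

u ≈ 0.9258c

Compose boost 2: (0.678 + 0.448)/(1 + 0.678×0.448) = 1.126/1.30374 = 0.863666
Compose boost 3: (0.310 + 0.863666)/(1 + 0.310×0.863666) = 1.17367/1.26774 = 0.9258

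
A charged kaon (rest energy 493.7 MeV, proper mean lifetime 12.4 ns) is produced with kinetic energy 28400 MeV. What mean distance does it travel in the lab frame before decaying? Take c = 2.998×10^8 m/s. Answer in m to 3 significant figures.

γ = 1 + K/(m₀c²) = 1 + 28400/493.7 = 58.525
β = √(1 − 1/γ²) = 0.99985
Dilated lifetime: γτ₀ = 58.525 × 12.4 ns = 725.71 ns
d = βc·γτ₀ = 0.99985 × (2.998×10^8 m/s) × 7.2571×10^-7 s = 218 m

d ≈ 218 m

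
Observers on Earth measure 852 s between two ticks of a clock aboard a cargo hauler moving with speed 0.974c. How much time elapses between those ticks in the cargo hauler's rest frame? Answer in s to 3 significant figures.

γ = 1/√(1 − 0.974²) = 4.4141
Proper time: τ₀ = Δt/γ = 852/4.4141 = 193 s

τ₀ ≈ 193 s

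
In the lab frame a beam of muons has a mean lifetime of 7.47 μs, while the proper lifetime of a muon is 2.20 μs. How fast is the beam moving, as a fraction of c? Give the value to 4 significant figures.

γ = Δt/τ₀ = 7.47/2.20 = 3.39545
β = √(1 − 1/γ²) = √(1 − 1/3.39545²) = 0.9556

β ≈ 0.9556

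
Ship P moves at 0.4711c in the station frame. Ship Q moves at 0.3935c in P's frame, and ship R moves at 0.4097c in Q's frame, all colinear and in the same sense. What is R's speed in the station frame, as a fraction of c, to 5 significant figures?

u ≈ 0.87701c

Compose boost 2: (0.3935 + 0.4711)/(1 + 0.3935×0.4711) = 0.86460/1.185378 = 0.7293877
Compose boost 3: (0.4097 + 0.7293877)/(1 + 0.4097×0.7293877) = 1.139088/1.298830 = 0.87701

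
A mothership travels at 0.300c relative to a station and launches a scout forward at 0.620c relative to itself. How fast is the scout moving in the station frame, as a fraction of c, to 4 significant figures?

u ≈ 0.7757c

Compose boost 2: (0.620 + 0.300)/(1 + 0.620×0.300) = 0.9200/1.18600 = 0.7757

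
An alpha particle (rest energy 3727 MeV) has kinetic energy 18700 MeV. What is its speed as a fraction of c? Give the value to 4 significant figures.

β ≈ 0.9861

γ = 1 + K/(m₀c²) = 1 + 18700/3727 = 6.01744
β = √(1 − 1/γ²) = 0.9861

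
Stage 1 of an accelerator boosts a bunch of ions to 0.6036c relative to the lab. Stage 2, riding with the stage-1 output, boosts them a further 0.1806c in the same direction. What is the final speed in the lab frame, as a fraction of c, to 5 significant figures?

u ≈ 0.70712c

Compose boost 2: (0.1806 + 0.6036)/(1 + 0.1806×0.6036) = 0.78420/1.109010 = 0.70712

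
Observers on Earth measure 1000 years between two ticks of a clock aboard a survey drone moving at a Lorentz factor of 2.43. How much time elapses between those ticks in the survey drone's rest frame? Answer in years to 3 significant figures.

τ₀ ≈ 412 years

γ = 2.43 (given)
Proper time: τ₀ = Δt/γ = 1000/2.43 = 412 years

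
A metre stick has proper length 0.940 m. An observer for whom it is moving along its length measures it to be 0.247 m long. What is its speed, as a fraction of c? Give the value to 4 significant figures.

β ≈ 0.9649

γ = L₀/L = 0.940/0.247 = 3.80567
β = √(1 − 1/γ²) = 0.9649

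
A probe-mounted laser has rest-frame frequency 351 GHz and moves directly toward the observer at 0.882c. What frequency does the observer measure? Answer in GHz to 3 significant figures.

Relativistic Doppler: f_obs = f_src √((1+β)/(1−β))
= 351 × √(1.8820/0.11800) = 351 × 3.9936 = 1400 GHz

f_obs ≈ 1400 GHz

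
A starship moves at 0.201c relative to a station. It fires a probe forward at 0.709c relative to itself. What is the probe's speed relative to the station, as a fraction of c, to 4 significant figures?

u ≈ 0.7965c

Relativistic velocity addition: u = (u' + v)/(1 + u'v/c²)
= (0.709 + 0.201)/(1 + 0.709×0.201) = 0.9100/1.14251 = 0.7965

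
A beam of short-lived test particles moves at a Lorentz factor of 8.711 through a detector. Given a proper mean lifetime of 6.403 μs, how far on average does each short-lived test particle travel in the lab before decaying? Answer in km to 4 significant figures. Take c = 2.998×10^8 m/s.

d ≈ 16.61 km

β = √(1 − 1/γ²) = √(1 − 1/8.711²) = 0.993389
Dilated lifetime: Δt = γτ₀ = 8.711 × 6.403 μs = 55.7765 μs
d = vΔt = 0.993389c × 55.7765 μs = 2.97818×10^8 m/s × 5.57765×10^-5 s = 16.61 km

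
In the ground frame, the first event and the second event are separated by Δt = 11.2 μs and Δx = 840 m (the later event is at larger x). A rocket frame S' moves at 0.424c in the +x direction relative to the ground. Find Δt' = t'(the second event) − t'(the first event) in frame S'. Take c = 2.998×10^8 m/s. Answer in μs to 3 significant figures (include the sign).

Δt' ≈ 11.1 μs

γ = 1/√(1 − 0.424²) = 1.1042
Δt' = γ(Δt − vΔx/c²) = 1.1042 × (11.2 μs − 0.424×840 m / (2.998×10^8 m/s))
= 1.1042 × (10.012 μs) = 11.1 μs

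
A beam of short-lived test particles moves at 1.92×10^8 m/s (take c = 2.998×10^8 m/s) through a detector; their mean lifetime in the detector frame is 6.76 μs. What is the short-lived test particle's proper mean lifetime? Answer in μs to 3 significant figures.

β = v/c = 1.92×10^8 / 2.998×10^8 = 0.64043
γ = 1/√(1 − 0.64043²) = 1.3021
Proper time: τ₀ = Δt/γ = 6.76/1.3021 = 5.19 μs

τ₀ ≈ 5.19 μs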